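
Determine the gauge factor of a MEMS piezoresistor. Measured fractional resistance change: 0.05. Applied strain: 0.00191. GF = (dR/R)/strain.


Step 1: Identify values.
dR/R = 0.05, strain = 0.00191
Step 2: GF = (dR/R) / strain = 0.05 / 0.00191
GF = 26.2


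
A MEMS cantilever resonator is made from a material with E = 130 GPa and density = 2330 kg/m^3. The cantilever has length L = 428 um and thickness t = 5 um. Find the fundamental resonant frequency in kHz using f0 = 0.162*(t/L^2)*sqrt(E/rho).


Step 1: Convert units to SI.
t_SI = 5e-6 m, L_SI = 428e-6 m
Step 2: Calculate sqrt(E/rho).
sqrt(130e9 / 2330) = 7469.54 m/s
Step 3: Compute f0.
f0 = 0.162 * 5e-6 / (428e-6)^2 * 7469.54 = 33028.7 Hz = 33.03 kHz


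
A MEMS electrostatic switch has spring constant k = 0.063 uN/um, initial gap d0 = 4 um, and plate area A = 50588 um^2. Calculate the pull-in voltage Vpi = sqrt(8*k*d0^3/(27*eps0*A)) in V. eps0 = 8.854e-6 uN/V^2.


Step 1: Compute numerator: 8 * k * d0^3 = 8 * 0.063 * 4^3 = 32.256
Step 2: Compute denominator: 27 * eps0 * A = 27 * 8.854e-6 * 50588 = 12.093466
Step 3: Vpi = sqrt(32.256 / 12.093466)
Vpi = 1.63 V


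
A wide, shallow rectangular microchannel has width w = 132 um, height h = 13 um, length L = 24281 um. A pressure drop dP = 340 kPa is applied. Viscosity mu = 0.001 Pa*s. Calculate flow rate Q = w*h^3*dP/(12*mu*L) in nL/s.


Step 1: Convert all dimensions to SI (meters).
w = 132e-6 m, h = 13e-6 m, L = 24281e-6 m, dP = 340e3 Pa
Step 2: Q = w * h^3 * dP / (12 * mu * L)
Q = 132e-6 * (13e-6)^3 * 340e3 / (12 * 0.001 * 24281e-6) = 3.3840369e-10 m^3/s
Step 3: Convert Q from m^3/s to nL/s (1 m^3 = 1e12 nL, so multiply by 1e12).
Q = 338.404 nL/s


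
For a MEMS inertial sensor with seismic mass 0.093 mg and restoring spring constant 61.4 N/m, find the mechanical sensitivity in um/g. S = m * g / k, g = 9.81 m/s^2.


Step 1: Convert mass: m = 0.093 mg = 9.30e-08 kg
Step 2: S = m * g / k = 9.30e-08 * 9.81 / 61.4
Step 3: S = 1.49e-08 m/g
Step 4: Convert to um/g: S = 0.015 um/g


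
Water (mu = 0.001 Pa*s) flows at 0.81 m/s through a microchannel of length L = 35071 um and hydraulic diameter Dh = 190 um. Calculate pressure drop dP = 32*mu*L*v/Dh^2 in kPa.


Step 1: Convert to SI: L = 35071e-6 m, Dh = 190e-6 m
Step 2: dP = 32 * 0.001 * 35071e-6 * 0.81 / (190e-6)^2
Step 3: dP = 25181.17 Pa
Step 4: Convert to kPa: dP = 25.18 kPa


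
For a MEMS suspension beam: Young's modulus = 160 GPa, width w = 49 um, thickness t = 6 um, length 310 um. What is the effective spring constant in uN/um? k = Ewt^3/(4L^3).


Step 1: Convert E to consistent units (1 GPa = 1000 uN/um^2).
E = 160 GPa = 160000 uN/um^2
Step 2: Compute t^3 = 6^3 = 216
Step 3: Compute L^3 = 310^3 = 29791000
Step 4: k = 160000 * 49 * 216 / (4 * 29791000)
k = 14.211 uN/um


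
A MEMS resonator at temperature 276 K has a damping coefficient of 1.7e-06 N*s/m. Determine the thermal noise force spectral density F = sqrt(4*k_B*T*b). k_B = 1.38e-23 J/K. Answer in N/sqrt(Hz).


Step 1: Compute 4 * k_B * T * b
= 4 * 1.38e-23 * 276 * 1.7e-06
= 2.5900e-26 N^2/Hz
Step 2: F_noise = sqrt(2.5900e-26)
F_noise = 1.61e-13 N/sqrt(Hz)


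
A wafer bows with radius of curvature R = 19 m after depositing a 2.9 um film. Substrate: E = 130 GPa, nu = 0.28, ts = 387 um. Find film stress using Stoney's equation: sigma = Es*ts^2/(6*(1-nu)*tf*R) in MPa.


Step 1: Compute numerator: Es * ts^2 = 130 * 387^2 = 19469970 (GPa*um^2)
Step 2: Compute denominator (R in um): 6*(1-nu)*tf*R = 6*0.72*2.9*19e6 = 238032000.0 (um^2)
Step 3: sigma (GPa) = 19469970 / 238032000.0 = 8.1796e-02 GPa
Step 4: Convert to MPa (x1000): sigma = 81.8 MPa


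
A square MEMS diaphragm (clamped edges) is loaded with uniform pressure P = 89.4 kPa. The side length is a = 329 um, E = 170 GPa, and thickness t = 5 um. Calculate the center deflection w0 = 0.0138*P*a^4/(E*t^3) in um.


Step 1: Convert pressure to compatible units (E is in GPa, so P in GPa).
P = 89.4 kPa = 89.4e-6 GPa
Step 2: Compute numerator: 0.0138 * P * a^4.
a^4 = 329^4 = 11716114081
numerator = 0.0138 * 89.4e-6 * 11716114081 = 1.44544e+04
Step 3: Compute denominator: E * t^3 = 170 * 5^3 = 21250
Step 4: w0 = numerator / denominator = 1.44544e+04 / 21250 = 0.6802 um


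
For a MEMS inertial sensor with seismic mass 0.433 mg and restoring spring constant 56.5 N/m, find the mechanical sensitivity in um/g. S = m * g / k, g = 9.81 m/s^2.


Step 1: Convert mass: m = 0.433 mg = 4.33e-07 kg
Step 2: S = m * g / k = 4.33e-07 * 9.81 / 56.5
Step 3: S = 7.52e-08 m/g
Step 4: Convert to um/g: S = 0.075 um/g


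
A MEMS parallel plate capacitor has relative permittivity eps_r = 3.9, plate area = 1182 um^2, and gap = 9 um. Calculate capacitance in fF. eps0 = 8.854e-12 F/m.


Step 1: Convert area to m^2: A = 1182e-12 m^2
Step 2: Convert gap to m: d = 9e-6 m
Step 3: C = eps0 * eps_r * A / d
C = 8.854e-12 * 3.9 * 1182e-12 / 9e-6
Step 4: Convert to fF (multiply by 1e15).
C = 4.54 fF


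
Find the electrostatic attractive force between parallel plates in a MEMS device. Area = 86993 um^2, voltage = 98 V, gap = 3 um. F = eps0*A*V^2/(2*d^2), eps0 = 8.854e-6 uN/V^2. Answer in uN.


Step 1: Identify parameters.
eps0 = 8.854e-6 uN/V^2, A = 86993 um^2, V = 98 V, d = 3 um
Step 2: Compute V^2 = 98^2 = 9604
Step 3: Compute d^2 = 3^2 = 9
Step 4: F = 0.5 * 8.854e-6 * 86993 * 9604 / 9
F = 410.964 uN


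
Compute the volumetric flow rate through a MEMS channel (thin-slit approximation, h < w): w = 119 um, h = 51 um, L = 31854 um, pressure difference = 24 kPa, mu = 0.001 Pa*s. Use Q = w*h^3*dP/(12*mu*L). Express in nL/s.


Step 1: Convert all dimensions to SI (meters).
w = 119e-6 m, h = 51e-6 m, L = 31854e-6 m, dP = 24e3 Pa
Step 2: Q = w * h^3 * dP / (12 * mu * L)
Q = 119e-6 * (51e-6)^3 * 24e3 / (12 * 0.001 * 31854e-6) = 9.9111377e-10 m^3/s
Step 3: Convert Q from m^3/s to nL/s (1 m^3 = 1e12 nL, so multiply by 1e12).
Q = 991.114 nL/s


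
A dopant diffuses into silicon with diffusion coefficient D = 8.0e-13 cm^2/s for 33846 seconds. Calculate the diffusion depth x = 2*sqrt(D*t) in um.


Step 1: Compute D*t = 8.0e-13 * 33846 = 2.70768e-08 cm^2
Step 2: sqrt(D*t) = 1.6455e-04 cm
Step 3: x = 2 * 1.6455e-04 cm = 3.291e-04 cm
Step 4: Convert to um (1 cm = 1e4 um): x = 3.291 um


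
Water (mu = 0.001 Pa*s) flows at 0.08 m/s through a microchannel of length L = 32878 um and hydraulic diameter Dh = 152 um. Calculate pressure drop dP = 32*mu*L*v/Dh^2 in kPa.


Step 1: Convert to SI: L = 32878e-6 m, Dh = 152e-6 m
Step 2: dP = 32 * 0.001 * 32878e-6 * 0.08 / (152e-6)^2
Step 3: dP = 3642.99 Pa
Step 4: Convert to kPa: dP = 3.64 kPa


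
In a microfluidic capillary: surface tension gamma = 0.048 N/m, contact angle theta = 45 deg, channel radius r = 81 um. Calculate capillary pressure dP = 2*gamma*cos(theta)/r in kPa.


Step 1: cos(45 deg) = 0.7071
Step 2: Convert r to m: r = 81e-6 m
Step 3: dP = 2 * 0.048 * 0.7071 / 81e-6 = 838.0 Pa
Step 4: Convert Pa to kPa (divide by 1000).
dP = 0.84 kPa


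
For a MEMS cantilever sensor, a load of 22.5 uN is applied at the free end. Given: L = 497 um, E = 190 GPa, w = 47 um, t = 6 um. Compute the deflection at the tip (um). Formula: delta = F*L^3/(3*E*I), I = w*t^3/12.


Step 1: Calculate the second moment of area.
I = w * t^3 / 12 = 47 * 6^3 / 12 = 846.0 um^4
Step 2: Convert E to consistent units (1 GPa = 1000 uN/um^2).
E = 190 GPa = 190000 uN/um^2
Step 3: Calculate tip deflection.
delta = F * L^3 / (3 * E * I)
delta = 22.5 * 497^3 / (3 * 190000 * 846.0)
delta = 5.728 um


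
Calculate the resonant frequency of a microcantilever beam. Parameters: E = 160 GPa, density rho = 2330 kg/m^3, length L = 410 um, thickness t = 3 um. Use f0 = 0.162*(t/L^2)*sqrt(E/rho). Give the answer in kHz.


Step 1: Convert units to SI.
t_SI = 3e-6 m, L_SI = 410e-6 m
Step 2: Calculate sqrt(E/rho).
sqrt(160e9 / 2330) = 8286.71 m/s
Step 3: Compute f0.
f0 = 0.162 * 3e-6 / (410e-6)^2 * 8286.71 = 23958.0 Hz = 23.96 kHz


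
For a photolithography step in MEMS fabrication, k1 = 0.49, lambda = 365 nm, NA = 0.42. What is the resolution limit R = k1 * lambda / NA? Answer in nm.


Step 1: Identify values: k1 = 0.49, lambda = 365 nm, NA = 0.42
Step 2: R = k1 * lambda / NA
R = 0.49 * 365 / 0.42
R = 425.8 nm


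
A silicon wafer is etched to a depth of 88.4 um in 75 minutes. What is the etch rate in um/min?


Step 1: Etch rate = depth / time
Step 2: rate = 88.4 / 75
rate = 1.179 um/min


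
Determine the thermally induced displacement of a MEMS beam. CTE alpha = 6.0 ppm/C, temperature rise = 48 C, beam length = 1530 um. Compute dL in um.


Step 1: Convert CTE: alpha = 6.0 ppm/C = 6.0e-6 /C
Step 2: dL = 6.0e-6 * 48 * 1530
dL = 0.4406 um


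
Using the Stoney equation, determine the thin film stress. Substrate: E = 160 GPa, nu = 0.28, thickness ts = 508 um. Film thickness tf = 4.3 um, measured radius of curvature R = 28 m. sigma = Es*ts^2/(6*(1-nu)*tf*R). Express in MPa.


Step 1: Compute numerator: Es * ts^2 = 160 * 508^2 = 41290240 (GPa*um^2)
Step 2: Compute denominator (R in um): 6*(1-nu)*tf*R = 6*0.72*4.3*28e6 = 520128000.0 (um^2)
Step 3: sigma (GPa) = 41290240 / 520128000.0 = 7.9385e-02 GPa
Step 4: Convert to MPa (x1000): sigma = 79.4 MPa


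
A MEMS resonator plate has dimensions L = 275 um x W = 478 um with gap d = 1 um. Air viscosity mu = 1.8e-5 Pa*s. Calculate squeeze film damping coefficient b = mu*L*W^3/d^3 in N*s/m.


Step 1: Convert to SI.
L = 275e-6 m, W = 478e-6 m, d = 1e-6 m
Step 2: W^3 = (478e-6)^3 = 1.09e-10 m^3
Step 3: d^3 = (1e-6)^3 = 1.00e-18 m^3
Step 4: b = 1.8e-5 * 275e-6 * 1.09e-10 / 1.00e-18
b = 5.41e-01 N*s/m


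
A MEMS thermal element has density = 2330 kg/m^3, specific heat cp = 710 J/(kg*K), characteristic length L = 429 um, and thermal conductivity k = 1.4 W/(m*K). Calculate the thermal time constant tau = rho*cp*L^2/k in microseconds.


Step 1: Convert L to m: L = 429e-6 m
Step 2: L^2 = (429e-6)^2 = 1.84041e-07 m^2
Step 3: tau = 2330 * 710 * 1.84041e-07 / 1.4 = 2.1747073307e-01 s
Step 4: Convert to microseconds (multiply by 1e6).
tau = 217470.733 us


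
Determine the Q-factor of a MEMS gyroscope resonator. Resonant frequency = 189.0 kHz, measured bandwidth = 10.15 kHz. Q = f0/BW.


Step 1: Q = f0 / bandwidth
Step 2: Q = 189.0 / 10.15
Q = 18.6


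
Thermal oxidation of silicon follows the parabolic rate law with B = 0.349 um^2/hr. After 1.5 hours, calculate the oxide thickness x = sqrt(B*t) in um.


Step 1: Compute B*t = 0.349 * 1.5 = 0.5235
Step 2: x = sqrt(0.5235)
x = 0.724 um


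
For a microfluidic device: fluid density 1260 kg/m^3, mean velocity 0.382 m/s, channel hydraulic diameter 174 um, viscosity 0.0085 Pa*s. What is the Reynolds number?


Step 1: Convert Dh to meters: Dh = 174e-6 m
Step 2: Re = rho * v * Dh / mu
Re = 1260 * 0.382 * 174e-6 / 0.0085
Re = 9.853


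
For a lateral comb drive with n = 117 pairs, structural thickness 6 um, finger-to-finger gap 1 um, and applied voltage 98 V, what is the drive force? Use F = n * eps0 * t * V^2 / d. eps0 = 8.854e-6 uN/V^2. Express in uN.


Step 1: Parameters: n=117, eps0=8.854e-6 uN/V^2, t=6 um, V=98 V, d=1 um
Step 2: V^2 = 9604
Step 3: F = 117 * 8.854e-6 * 6 * 9604 / 1
F = 59.694 uN


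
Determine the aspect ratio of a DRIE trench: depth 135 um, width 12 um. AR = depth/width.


Step 1: AR = depth / width
Step 2: AR = 135 / 12
AR = 11.3


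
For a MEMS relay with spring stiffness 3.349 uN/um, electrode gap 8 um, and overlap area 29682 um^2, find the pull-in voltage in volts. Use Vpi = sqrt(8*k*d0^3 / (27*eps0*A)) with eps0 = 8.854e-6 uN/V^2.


Step 1: Compute numerator: 8 * k * d0^3 = 8 * 3.349 * 8^3 = 13717.504
Step 2: Compute denominator: 27 * eps0 * A = 27 * 8.854e-6 * 29682 = 7.09572
Step 3: Vpi = sqrt(13717.504 / 7.09572)
Vpi = 43.97 V


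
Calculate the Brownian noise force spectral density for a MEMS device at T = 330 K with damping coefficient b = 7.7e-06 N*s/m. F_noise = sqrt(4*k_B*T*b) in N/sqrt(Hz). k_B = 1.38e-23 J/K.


Step 1: Compute 4 * k_B * T * b
= 4 * 1.38e-23 * 330 * 7.7e-06
= 1.4026e-25 N^2/Hz
Step 2: F_noise = sqrt(1.4026e-25)
F_noise = 3.75e-13 N/sqrt(Hz)


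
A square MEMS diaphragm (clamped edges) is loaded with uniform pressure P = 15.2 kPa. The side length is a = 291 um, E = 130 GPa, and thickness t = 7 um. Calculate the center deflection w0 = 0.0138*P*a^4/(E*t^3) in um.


Step 1: Convert pressure to compatible units (E is in GPa, so P in GPa).
P = 15.2 kPa = 15.2e-6 GPa
Step 2: Compute numerator: 0.0138 * P * a^4.
a^4 = 291^4 = 7170871761
numerator = 0.0138 * 15.2e-6 * 7170871761 = 1.5042e+03
Step 3: Compute denominator: E * t^3 = 130 * 7^3 = 44590
Step 4: w0 = numerator / denominator = 1.5042e+03 / 44590 = 0.0337 um


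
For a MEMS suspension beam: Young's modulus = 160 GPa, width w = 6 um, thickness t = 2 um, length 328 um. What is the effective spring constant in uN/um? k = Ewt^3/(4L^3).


Step 1: Convert E to consistent units (1 GPa = 1000 uN/um^2).
E = 160 GPa = 160000 uN/um^2
Step 2: Compute t^3 = 2^3 = 8
Step 3: Compute L^3 = 328^3 = 35287552
Step 4: k = 160000 * 6 * 8 / (4 * 35287552)
k = 0.0544 uN/um


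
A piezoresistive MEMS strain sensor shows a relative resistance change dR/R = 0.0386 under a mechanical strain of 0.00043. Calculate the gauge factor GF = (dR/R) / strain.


Step 1: Identify values.
dR/R = 0.0386, strain = 0.00043
Step 2: GF = (dR/R) / strain = 0.0386 / 0.00043
GF = 89.8


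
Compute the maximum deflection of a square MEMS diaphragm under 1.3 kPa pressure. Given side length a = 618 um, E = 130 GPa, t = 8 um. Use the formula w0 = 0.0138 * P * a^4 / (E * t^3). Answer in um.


Step 1: Convert pressure to compatible units (E is in GPa, so P in GPa).
P = 1.3 kPa = 1.3e-6 GPa
Step 2: Compute numerator: 0.0138 * P * a^4.
a^4 = 618^4 = 145865941776
numerator = 0.0138 * 1.3e-6 * 145865941776 = 2.6168e+03
Step 3: Compute denominator: E * t^3 = 130 * 8^3 = 66560
Step 4: w0 = numerator / denominator = 2.6168e+03 / 66560 = 0.0393 um


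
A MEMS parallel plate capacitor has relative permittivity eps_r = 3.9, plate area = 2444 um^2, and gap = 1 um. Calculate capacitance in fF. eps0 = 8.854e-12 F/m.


Step 1: Convert area to m^2: A = 2444e-12 m^2
Step 2: Convert gap to m: d = 1e-6 m
Step 3: C = eps0 * eps_r * A / d
C = 8.854e-12 * 3.9 * 2444e-12 / 1e-6
Step 4: Convert to fF (multiply by 1e15).
C = 84.39 fF


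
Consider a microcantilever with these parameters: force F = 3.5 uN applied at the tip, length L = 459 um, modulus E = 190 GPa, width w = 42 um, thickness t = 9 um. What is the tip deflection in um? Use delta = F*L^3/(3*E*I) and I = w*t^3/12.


Step 1: Calculate the second moment of area.
I = w * t^3 / 12 = 42 * 9^3 / 12 = 2551.5 um^4
Step 2: Convert E to consistent units (1 GPa = 1000 uN/um^2).
E = 190 GPa = 190000 uN/um^2
Step 3: Calculate tip deflection.
delta = F * L^3 / (3 * E * I)
delta = 3.5 * 459^3 / (3 * 190000 * 2551.5)
delta = 0.2327 um


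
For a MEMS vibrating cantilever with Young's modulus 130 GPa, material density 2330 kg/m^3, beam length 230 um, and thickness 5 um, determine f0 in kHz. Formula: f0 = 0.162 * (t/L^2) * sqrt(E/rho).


Step 1: Convert units to SI.
t_SI = 5e-6 m, L_SI = 230e-6 m
Step 2: Calculate sqrt(E/rho).
sqrt(130e9 / 2330) = 7469.54 m/s
Step 3: Compute f0.
f0 = 0.162 * 5e-6 / (230e-6)^2 * 7469.54 = 114372.9 Hz = 114.37 kHz


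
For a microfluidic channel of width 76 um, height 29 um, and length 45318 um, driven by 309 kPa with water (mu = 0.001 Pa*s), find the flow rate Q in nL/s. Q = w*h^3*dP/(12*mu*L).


Step 1: Convert all dimensions to SI (meters).
w = 76e-6 m, h = 29e-6 m, L = 45318e-6 m, dP = 309e3 Pa
Step 2: Q = w * h^3 * dP / (12 * mu * L)
Q = 76e-6 * (29e-6)^3 * 309e3 / (12 * 0.001 * 45318e-6) = 1.05320784e-09 m^3/s
Step 3: Convert Q from m^3/s to nL/s (1 m^3 = 1e12 nL, so multiply by 1e12).
Q = 1053.208 nL/s


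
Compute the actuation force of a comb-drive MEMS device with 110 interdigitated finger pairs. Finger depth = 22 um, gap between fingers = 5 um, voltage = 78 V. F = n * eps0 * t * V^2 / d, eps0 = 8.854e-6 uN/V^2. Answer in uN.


Step 1: Parameters: n=110, eps0=8.854e-6 uN/V^2, t=22 um, V=78 V, d=5 um
Step 2: V^2 = 6084
Step 3: F = 110 * 8.854e-6 * 22 * 6084 / 5
F = 26.072 uN


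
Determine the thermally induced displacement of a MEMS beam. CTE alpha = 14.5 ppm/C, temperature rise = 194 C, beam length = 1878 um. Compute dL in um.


Step 1: Convert CTE: alpha = 14.5 ppm/C = 14.5e-6 /C
Step 2: dL = 14.5e-6 * 194 * 1878
dL = 5.2828 um


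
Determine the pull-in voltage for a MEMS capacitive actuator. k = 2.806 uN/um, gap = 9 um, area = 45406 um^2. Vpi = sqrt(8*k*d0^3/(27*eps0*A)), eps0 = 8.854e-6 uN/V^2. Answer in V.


Step 1: Compute numerator: 8 * k * d0^3 = 8 * 2.806 * 9^3 = 16364.592
Step 2: Compute denominator: 27 * eps0 * A = 27 * 8.854e-6 * 45406 = 10.854668
Step 3: Vpi = sqrt(16364.592 / 10.854668)
Vpi = 38.83 V


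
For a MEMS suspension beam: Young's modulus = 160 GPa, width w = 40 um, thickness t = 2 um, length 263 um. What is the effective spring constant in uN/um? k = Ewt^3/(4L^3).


Step 1: Convert E to consistent units (1 GPa = 1000 uN/um^2).
E = 160 GPa = 160000 uN/um^2
Step 2: Compute t^3 = 2^3 = 8
Step 3: Compute L^3 = 263^3 = 18191447
Step 4: k = 160000 * 40 * 8 / (4 * 18191447)
k = 0.7036 uN/um


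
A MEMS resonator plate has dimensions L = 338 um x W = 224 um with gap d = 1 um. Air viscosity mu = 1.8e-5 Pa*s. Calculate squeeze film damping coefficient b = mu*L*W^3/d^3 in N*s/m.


Step 1: Convert to SI.
L = 338e-6 m, W = 224e-6 m, d = 1e-6 m
Step 2: W^3 = (224e-6)^3 = 1.12e-11 m^3
Step 3: d^3 = (1e-6)^3 = 1.00e-18 m^3
Step 4: b = 1.8e-5 * 338e-6 * 1.12e-11 / 1.00e-18
b = 6.84e-02 N*s/m


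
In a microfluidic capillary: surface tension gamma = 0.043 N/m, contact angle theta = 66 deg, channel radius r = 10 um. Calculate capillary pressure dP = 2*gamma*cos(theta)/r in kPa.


Step 1: cos(66 deg) = 0.4067
Step 2: Convert r to m: r = 10e-6 m
Step 3: dP = 2 * 0.043 * 0.4067 / 10e-6 = 3497.6 Pa
Step 4: Convert Pa to kPa (divide by 1000).
dP = 3.5 kPa


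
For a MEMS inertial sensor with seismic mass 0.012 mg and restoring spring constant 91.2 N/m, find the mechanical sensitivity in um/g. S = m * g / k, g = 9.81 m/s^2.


Step 1: Convert mass: m = 0.012 mg = 1.20e-08 kg
Step 2: S = m * g / k = 1.20e-08 * 9.81 / 91.2
Step 3: S = 1.29e-09 m/g
Step 4: Convert to um/g: S = 0.001 um/g


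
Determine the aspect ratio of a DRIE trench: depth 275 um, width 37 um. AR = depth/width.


Step 1: AR = depth / width
Step 2: AR = 275 / 37
AR = 7.4


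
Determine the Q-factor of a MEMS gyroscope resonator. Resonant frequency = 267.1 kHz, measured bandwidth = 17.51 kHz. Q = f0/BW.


Step 1: Q = f0 / bandwidth
Step 2: Q = 267.1 / 17.51
Q = 15.3


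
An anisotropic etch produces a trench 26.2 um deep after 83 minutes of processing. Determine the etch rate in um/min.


Step 1: Etch rate = depth / time
Step 2: rate = 26.2 / 83
rate = 0.316 um/min


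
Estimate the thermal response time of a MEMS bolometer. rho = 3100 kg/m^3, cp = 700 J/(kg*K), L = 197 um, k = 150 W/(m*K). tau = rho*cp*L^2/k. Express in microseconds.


Step 1: Convert L to m: L = 197e-6 m
Step 2: L^2 = (197e-6)^2 = 3.8809e-08 m^2
Step 3: tau = 3100 * 700 * 3.8809e-08 / 150 = 5.6143687e-04 s
Step 4: Convert to microseconds (multiply by 1e6).
tau = 561.437 us


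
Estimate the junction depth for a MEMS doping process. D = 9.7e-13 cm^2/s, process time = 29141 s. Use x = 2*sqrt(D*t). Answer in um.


Step 1: Compute D*t = 9.7e-13 * 29141 = 2.826677e-08 cm^2
Step 2: sqrt(D*t) = 1.68127e-04 cm
Step 3: x = 2 * 1.68127e-04 cm = 3.36254e-04 cm
Step 4: Convert to um (1 cm = 1e4 um): x = 3.363 um


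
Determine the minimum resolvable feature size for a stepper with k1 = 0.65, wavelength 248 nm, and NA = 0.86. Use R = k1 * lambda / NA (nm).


Step 1: Identify values: k1 = 0.65, lambda = 248 nm, NA = 0.86
Step 2: R = k1 * lambda / NA
R = 0.65 * 248 / 0.86
R = 187.4 nm


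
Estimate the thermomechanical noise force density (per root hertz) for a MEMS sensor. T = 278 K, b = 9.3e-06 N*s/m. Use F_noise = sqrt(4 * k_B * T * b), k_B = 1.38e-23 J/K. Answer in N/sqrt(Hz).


Step 1: Compute 4 * k_B * T * b
= 4 * 1.38e-23 * 278 * 9.3e-06
= 1.4271e-25 N^2/Hz
Step 2: F_noise = sqrt(1.4271e-25)
F_noise = 3.78e-13 N/sqrt(Hz)


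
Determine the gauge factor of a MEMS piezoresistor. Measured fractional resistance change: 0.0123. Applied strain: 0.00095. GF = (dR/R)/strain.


Step 1: Identify values.
dR/R = 0.0123, strain = 0.00095
Step 2: GF = (dR/R) / strain = 0.0123 / 0.00095
GF = 12.9


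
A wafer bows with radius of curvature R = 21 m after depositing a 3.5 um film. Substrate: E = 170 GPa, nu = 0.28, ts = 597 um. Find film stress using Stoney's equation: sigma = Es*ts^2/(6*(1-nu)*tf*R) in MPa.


Step 1: Compute numerator: Es * ts^2 = 170 * 597^2 = 60589530 (GPa*um^2)
Step 2: Compute denominator (R in um): 6*(1-nu)*tf*R = 6*0.72*3.5*21e6 = 317520000.0 (um^2)
Step 3: sigma (GPa) = 60589530 / 317520000.0 = 1.90821e-01 GPa
Step 4: Convert to MPa (x1000): sigma = 190.8 MPa


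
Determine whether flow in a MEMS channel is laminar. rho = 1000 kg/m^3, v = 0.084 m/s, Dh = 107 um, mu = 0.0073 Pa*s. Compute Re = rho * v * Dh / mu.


Step 1: Convert Dh to meters: Dh = 107e-6 m
Step 2: Re = rho * v * Dh / mu
Re = 1000 * 0.084 * 107e-6 / 0.0073
Re = 1.231
Since Re = 1.231 is below ~2300, the flow is laminar.


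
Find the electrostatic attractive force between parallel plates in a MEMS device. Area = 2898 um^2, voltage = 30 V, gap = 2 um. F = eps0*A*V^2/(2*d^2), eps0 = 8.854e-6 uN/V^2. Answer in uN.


Step 1: Identify parameters.
eps0 = 8.854e-6 uN/V^2, A = 2898 um^2, V = 30 V, d = 2 um
Step 2: Compute V^2 = 30^2 = 900
Step 3: Compute d^2 = 2^2 = 4
Step 4: F = 0.5 * 8.854e-6 * 2898 * 900 / 4
F = 2.887 uN


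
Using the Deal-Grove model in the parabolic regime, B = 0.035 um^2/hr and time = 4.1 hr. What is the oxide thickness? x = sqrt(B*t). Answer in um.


Step 1: Compute B*t = 0.035 * 4.1 = 0.1435
Step 2: x = sqrt(0.1435)
x = 0.379 um


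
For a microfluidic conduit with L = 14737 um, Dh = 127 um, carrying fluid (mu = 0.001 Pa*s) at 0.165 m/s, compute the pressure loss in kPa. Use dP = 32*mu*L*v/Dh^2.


Step 1: Convert to SI: L = 14737e-6 m, Dh = 127e-6 m
Step 2: dP = 32 * 0.001 * 14737e-6 * 0.165 / (127e-6)^2
Step 3: dP = 4824.31 Pa
Step 4: Convert to kPa: dP = 4.82 kPa


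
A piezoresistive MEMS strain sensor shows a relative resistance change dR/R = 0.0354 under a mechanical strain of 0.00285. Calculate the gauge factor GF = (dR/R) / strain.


Step 1: Identify values.
dR/R = 0.0354, strain = 0.00285
Step 2: GF = (dR/R) / strain = 0.0354 / 0.00285
GF = 12.4


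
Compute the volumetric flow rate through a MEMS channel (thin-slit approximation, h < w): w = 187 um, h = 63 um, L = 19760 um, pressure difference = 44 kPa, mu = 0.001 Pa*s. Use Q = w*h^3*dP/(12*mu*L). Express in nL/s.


Step 1: Convert all dimensions to SI (meters).
w = 187e-6 m, h = 63e-6 m, L = 19760e-6 m, dP = 44e3 Pa
Step 2: Q = w * h^3 * dP / (12 * mu * L)
Q = 187e-6 * (63e-6)^3 * 44e3 / (12 * 0.001 * 19760e-6) = 8.67656341e-09 m^3/s
Step 3: Convert Q from m^3/s to nL/s (1 m^3 = 1e12 nL, so multiply by 1e12).
Q = 8676.563 nL/s


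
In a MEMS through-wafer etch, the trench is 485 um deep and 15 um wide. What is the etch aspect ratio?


Step 1: AR = depth / width
Step 2: AR = 485 / 15
AR = 32.3


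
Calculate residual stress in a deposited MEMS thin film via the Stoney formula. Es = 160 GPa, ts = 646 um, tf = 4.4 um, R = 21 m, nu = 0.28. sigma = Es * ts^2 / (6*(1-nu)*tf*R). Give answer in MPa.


Step 1: Compute numerator: Es * ts^2 = 160 * 646^2 = 66770560 (GPa*um^2)
Step 2: Compute denominator (R in um): 6*(1-nu)*tf*R = 6*0.72*4.4*21e6 = 399168000.0 (um^2)
Step 3: sigma (GPa) = 66770560 / 399168000.0 = 1.67274e-01 GPa
Step 4: Convert to MPa (x1000): sigma = 167.3 MPa


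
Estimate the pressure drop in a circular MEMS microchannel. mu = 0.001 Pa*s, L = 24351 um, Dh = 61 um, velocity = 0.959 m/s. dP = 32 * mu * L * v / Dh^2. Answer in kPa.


Step 1: Convert to SI: L = 24351e-6 m, Dh = 61e-6 m
Step 2: dP = 32 * 0.001 * 24351e-6 * 0.959 / (61e-6)^2
Step 3: dP = 200828.67 Pa
Step 4: Convert to kPa: dP = 200.83 kPa


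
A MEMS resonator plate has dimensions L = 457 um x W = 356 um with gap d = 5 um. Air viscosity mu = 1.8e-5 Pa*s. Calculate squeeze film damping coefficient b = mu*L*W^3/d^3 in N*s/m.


Step 1: Convert to SI.
L = 457e-6 m, W = 356e-6 m, d = 5e-6 m
Step 2: W^3 = (356e-6)^3 = 4.51e-11 m^3
Step 3: d^3 = (5e-6)^3 = 1.25e-16 m^3
Step 4: b = 1.8e-5 * 457e-6 * 4.51e-11 / 1.25e-16
b = 2.97e-03 N*s/m


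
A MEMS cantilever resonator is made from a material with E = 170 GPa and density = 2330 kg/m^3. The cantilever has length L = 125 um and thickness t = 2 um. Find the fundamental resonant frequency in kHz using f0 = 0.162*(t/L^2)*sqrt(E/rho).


Step 1: Convert units to SI.
t_SI = 2e-6 m, L_SI = 125e-6 m
Step 2: Calculate sqrt(E/rho).
sqrt(170e9 / 2330) = 8541.74 m/s
Step 3: Compute f0.
f0 = 0.162 * 2e-6 / (125e-6)^2 * 8541.74 = 177121.5 Hz = 177.12 kHz


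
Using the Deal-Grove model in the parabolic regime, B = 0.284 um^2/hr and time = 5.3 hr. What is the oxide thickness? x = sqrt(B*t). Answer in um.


Step 1: Compute B*t = 0.284 * 5.3 = 1.5052
Step 2: x = sqrt(1.5052)
x = 1.227 um


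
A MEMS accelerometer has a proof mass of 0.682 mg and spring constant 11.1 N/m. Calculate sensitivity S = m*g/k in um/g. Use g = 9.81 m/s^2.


Step 1: Convert mass: m = 0.682 mg = 6.82e-07 kg
Step 2: S = m * g / k = 6.82e-07 * 9.81 / 11.1
Step 3: S = 6.03e-07 m/g
Step 4: Convert to um/g: S = 0.603 um/g


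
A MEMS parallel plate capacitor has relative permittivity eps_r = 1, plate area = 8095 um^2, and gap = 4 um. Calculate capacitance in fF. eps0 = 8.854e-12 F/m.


Step 1: Convert area to m^2: A = 8095e-12 m^2
Step 2: Convert gap to m: d = 4e-6 m
Step 3: C = eps0 * eps_r * A / d
C = 8.854e-12 * 1 * 8095e-12 / 4e-6
Step 4: Convert to fF (multiply by 1e15).
C = 17.92 fF


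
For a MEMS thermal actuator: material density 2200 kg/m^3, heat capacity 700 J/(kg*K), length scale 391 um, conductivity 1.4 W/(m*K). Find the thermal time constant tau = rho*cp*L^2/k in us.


Step 1: Convert L to m: L = 391e-6 m
Step 2: L^2 = (391e-6)^2 = 1.52881e-07 m^2
Step 3: tau = 2200 * 700 * 1.52881e-07 / 1.4 = 1.681691e-01 s
Step 4: Convert to microseconds (multiply by 1e6).
tau = 168169.1 us


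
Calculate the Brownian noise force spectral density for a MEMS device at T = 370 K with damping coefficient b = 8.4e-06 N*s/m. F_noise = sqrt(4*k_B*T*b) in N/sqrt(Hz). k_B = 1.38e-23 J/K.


Step 1: Compute 4 * k_B * T * b
= 4 * 1.38e-23 * 370 * 8.4e-06
= 1.7156e-25 N^2/Hz
Step 2: F_noise = sqrt(1.7156e-25)
F_noise = 4.14e-13 N/sqrt(Hz)


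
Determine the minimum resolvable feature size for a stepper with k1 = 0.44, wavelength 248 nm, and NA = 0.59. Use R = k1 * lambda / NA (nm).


Step 1: Identify values: k1 = 0.44, lambda = 248 nm, NA = 0.59
Step 2: R = k1 * lambda / NA
R = 0.44 * 248 / 0.59
R = 184.9 nm


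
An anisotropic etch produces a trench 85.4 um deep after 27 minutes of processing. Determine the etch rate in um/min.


Step 1: Etch rate = depth / time
Step 2: rate = 85.4 / 27
rate = 3.163 um/min


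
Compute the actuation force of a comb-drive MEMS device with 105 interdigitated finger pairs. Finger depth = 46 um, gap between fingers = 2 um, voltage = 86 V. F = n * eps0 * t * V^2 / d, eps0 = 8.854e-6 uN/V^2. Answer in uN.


Step 1: Parameters: n=105, eps0=8.854e-6 uN/V^2, t=46 um, V=86 V, d=2 um
Step 2: V^2 = 7396
Step 3: F = 105 * 8.854e-6 * 46 * 7396 / 2
F = 158.144 uN


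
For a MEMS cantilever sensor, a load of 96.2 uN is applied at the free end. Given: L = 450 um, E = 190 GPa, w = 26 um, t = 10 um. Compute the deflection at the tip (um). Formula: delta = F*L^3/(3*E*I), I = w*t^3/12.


Step 1: Calculate the second moment of area.
I = w * t^3 / 12 = 26 * 10^3 / 12 = 2166.6667 um^4
Step 2: Convert E to consistent units (1 GPa = 1000 uN/um^2).
E = 190 GPa = 190000 uN/um^2
Step 3: Calculate tip deflection.
delta = F * L^3 / (3 * E * I)
delta = 96.2 * 450^3 / (3 * 190000 * 2166.6667)
delta = 7.0982 um


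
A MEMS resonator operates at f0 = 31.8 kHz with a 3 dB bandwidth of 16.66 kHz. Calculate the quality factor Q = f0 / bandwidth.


Step 1: Q = f0 / bandwidth
Step 2: Q = 31.8 / 16.66
Q = 1.9


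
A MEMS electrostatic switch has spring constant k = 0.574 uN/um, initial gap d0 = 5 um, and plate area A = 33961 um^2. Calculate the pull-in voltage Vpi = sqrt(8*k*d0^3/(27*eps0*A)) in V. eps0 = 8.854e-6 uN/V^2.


Step 1: Compute numerator: 8 * k * d0^3 = 8 * 0.574 * 5^3 = 574.0
Step 2: Compute denominator: 27 * eps0 * A = 27 * 8.854e-6 * 33961 = 8.118649
Step 3: Vpi = sqrt(574.0 / 8.118649)
Vpi = 8.41 V


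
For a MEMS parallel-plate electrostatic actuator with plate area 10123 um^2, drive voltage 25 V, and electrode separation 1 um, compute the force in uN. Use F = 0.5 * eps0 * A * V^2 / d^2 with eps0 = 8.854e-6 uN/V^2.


Step 1: Identify parameters.
eps0 = 8.854e-6 uN/V^2, A = 10123 um^2, V = 25 V, d = 1 um
Step 2: Compute V^2 = 25^2 = 625
Step 3: Compute d^2 = 1^2 = 1
Step 4: F = 0.5 * 8.854e-6 * 10123 * 625 / 1
F = 28.009 uN


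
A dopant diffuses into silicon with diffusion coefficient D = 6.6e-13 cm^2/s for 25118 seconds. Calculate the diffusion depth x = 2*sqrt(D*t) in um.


Step 1: Compute D*t = 6.6e-13 * 25118 = 1.657788e-08 cm^2
Step 2: sqrt(D*t) = 1.28755e-04 cm
Step 3: x = 2 * 1.28755e-04 cm = 2.5751e-04 cm
Step 4: Convert to um (1 cm = 1e4 um): x = 2.575 um


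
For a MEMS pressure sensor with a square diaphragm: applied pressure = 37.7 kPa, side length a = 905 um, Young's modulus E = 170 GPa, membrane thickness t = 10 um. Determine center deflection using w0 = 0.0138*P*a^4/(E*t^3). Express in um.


Step 1: Convert pressure to compatible units (E is in GPa, so P in GPa).
P = 37.7 kPa = 37.7e-6 GPa
Step 2: Compute numerator: 0.0138 * P * a^4.
a^4 = 905^4 = 670801950625
numerator = 0.0138 * 37.7e-6 * 670801950625 = 3.489914e+05
Step 3: Compute denominator: E * t^3 = 170 * 10^3 = 170000
Step 4: w0 = numerator / denominator = 3.489914e+05 / 170000 = 2.0529 um


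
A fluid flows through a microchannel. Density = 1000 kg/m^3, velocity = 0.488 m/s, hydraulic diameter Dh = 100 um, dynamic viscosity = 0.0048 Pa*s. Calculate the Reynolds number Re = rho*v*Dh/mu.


Step 1: Convert Dh to meters: Dh = 100e-6 m
Step 2: Re = rho * v * Dh / mu
Re = 1000 * 0.488 * 100e-6 / 0.0048
Re = 10.167


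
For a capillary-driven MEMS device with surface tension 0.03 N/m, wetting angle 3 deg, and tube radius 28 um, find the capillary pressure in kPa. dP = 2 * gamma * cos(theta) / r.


Step 1: cos(3 deg) = 0.9986
Step 2: Convert r to m: r = 28e-6 m
Step 3: dP = 2 * 0.03 * 0.9986 / 28e-6 = 2139.9 Pa
Step 4: Convert Pa to kPa (divide by 1000).
dP = 2.14 kPa


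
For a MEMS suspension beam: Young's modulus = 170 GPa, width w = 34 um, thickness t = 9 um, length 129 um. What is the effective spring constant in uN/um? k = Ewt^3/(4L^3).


Step 1: Convert E to consistent units (1 GPa = 1000 uN/um^2).
E = 170 GPa = 170000 uN/um^2
Step 2: Compute t^3 = 9^3 = 729
Step 3: Compute L^3 = 129^3 = 2146689
Step 4: k = 170000 * 34 * 729 / (4 * 2146689)
k = 490.7115 uN/um


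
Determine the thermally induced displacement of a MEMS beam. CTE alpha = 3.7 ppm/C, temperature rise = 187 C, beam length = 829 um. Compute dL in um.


Step 1: Convert CTE: alpha = 3.7 ppm/C = 3.7e-6 /C
Step 2: dL = 3.7e-6 * 187 * 829
dL = 0.5736 um


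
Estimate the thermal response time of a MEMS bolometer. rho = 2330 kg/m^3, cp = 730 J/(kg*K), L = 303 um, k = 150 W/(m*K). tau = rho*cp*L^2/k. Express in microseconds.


Step 1: Convert L to m: L = 303e-6 m
Step 2: L^2 = (303e-6)^2 = 9.1809e-08 m^2
Step 3: tau = 2330 * 730 * 9.1809e-08 / 150 = 1.04105285e-03 s
Step 4: Convert to microseconds (multiply by 1e6).
tau = 1041.053 us


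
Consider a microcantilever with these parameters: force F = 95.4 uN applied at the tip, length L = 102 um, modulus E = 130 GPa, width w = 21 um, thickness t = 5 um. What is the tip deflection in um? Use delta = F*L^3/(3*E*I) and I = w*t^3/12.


Step 1: Calculate the second moment of area.
I = w * t^3 / 12 = 21 * 5^3 / 12 = 218.75 um^4
Step 2: Convert E to consistent units (1 GPa = 1000 uN/um^2).
E = 130 GPa = 130000 uN/um^2
Step 3: Calculate tip deflection.
delta = F * L^3 / (3 * E * I)
delta = 95.4 * 102^3 / (3 * 130000 * 218.75)
delta = 1.1867 um


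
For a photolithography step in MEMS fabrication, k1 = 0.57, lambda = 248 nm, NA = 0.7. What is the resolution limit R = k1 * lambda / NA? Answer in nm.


Step 1: Identify values: k1 = 0.57, lambda = 248 nm, NA = 0.7
Step 2: R = k1 * lambda / NA
R = 0.57 * 248 / 0.7
R = 201.9 nm


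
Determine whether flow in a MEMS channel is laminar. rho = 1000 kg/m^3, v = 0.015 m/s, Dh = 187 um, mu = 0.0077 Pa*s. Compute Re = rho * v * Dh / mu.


Step 1: Convert Dh to meters: Dh = 187e-6 m
Step 2: Re = rho * v * Dh / mu
Re = 1000 * 0.015 * 187e-6 / 0.0077
Re = 0.364
Since Re = 0.364 is below ~2300, the flow is laminar.


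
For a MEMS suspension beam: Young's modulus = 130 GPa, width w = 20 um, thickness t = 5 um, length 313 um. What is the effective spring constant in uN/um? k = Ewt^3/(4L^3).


Step 1: Convert E to consistent units (1 GPa = 1000 uN/um^2).
E = 130 GPa = 130000 uN/um^2
Step 2: Compute t^3 = 5^3 = 125
Step 3: Compute L^3 = 313^3 = 30664297
Step 4: k = 130000 * 20 * 125 / (4 * 30664297)
k = 2.6497 uN/um


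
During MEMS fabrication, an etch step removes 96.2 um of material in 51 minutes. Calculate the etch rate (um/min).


Step 1: Etch rate = depth / time
Step 2: rate = 96.2 / 51
rate = 1.886 um/min


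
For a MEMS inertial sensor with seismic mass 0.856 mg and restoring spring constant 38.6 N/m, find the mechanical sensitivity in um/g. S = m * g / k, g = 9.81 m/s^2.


Step 1: Convert mass: m = 0.856 mg = 8.56e-07 kg
Step 2: S = m * g / k = 8.56e-07 * 9.81 / 38.6
Step 3: S = 2.18e-07 m/g
Step 4: Convert to um/g: S = 0.218 um/g


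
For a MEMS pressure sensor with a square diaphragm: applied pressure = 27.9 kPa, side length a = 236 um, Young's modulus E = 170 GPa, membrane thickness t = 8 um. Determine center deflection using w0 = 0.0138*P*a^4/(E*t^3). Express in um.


Step 1: Convert pressure to compatible units (E is in GPa, so P in GPa).
P = 27.9 kPa = 27.9e-6 GPa
Step 2: Compute numerator: 0.0138 * P * a^4.
a^4 = 236^4 = 3102044416
numerator = 0.0138 * 27.9e-6 * 3102044416 = 1.1943e+03
Step 3: Compute denominator: E * t^3 = 170 * 8^3 = 87040
Step 4: w0 = numerator / denominator = 1.1943e+03 / 87040 = 0.0137 um


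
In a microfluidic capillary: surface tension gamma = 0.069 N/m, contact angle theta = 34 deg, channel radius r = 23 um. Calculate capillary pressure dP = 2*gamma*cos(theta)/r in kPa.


Step 1: cos(34 deg) = 0.829
Step 2: Convert r to m: r = 23e-6 m
Step 3: dP = 2 * 0.069 * 0.829 / 23e-6 = 4974.0 Pa
Step 4: Convert Pa to kPa (divide by 1000).
dP = 4.97 kPa


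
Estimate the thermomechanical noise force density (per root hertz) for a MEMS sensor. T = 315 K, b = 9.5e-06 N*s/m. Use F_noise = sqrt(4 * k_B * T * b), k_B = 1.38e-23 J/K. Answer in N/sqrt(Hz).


Step 1: Compute 4 * k_B * T * b
= 4 * 1.38e-23 * 315 * 9.5e-06
= 1.6519e-25 N^2/Hz
Step 2: F_noise = sqrt(1.6519e-25)
F_noise = 4.06e-13 N/sqrt(Hz)


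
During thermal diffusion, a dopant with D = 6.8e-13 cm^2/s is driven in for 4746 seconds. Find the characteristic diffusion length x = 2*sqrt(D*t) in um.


Step 1: Compute D*t = 6.8e-13 * 4746 = 3.22728e-09 cm^2
Step 2: sqrt(D*t) = 5.68092e-05 cm
Step 3: x = 2 * 5.68092e-05 cm = 1.136184e-04 cm
Step 4: Convert to um (1 cm = 1e4 um): x = 1.136 um


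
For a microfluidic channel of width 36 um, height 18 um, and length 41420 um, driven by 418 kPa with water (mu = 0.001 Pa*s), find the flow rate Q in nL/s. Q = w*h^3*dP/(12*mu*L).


Step 1: Convert all dimensions to SI (meters).
w = 36e-6 m, h = 18e-6 m, L = 41420e-6 m, dP = 418e3 Pa
Step 2: Q = w * h^3 * dP / (12 * mu * L)
Q = 36e-6 * (18e-6)^3 * 418e3 / (12 * 0.001 * 41420e-6) = 1.7656514e-10 m^3/s
Step 3: Convert Q from m^3/s to nL/s (1 m^3 = 1e12 nL, so multiply by 1e12).
Q = 176.565 nL/s


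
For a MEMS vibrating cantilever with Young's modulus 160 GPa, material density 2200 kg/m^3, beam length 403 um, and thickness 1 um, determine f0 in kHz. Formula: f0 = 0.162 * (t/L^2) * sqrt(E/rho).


Step 1: Convert units to SI.
t_SI = 1e-6 m, L_SI = 403e-6 m
Step 2: Calculate sqrt(E/rho).
sqrt(160e9 / 2200) = 8528.03 m/s
Step 3: Compute f0.
f0 = 0.162 * 1e-6 / (403e-6)^2 * 8528.03 = 8506.6 Hz = 8.51 kHz


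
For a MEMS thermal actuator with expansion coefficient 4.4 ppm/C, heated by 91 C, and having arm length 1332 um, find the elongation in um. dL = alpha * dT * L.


Step 1: Convert CTE: alpha = 4.4 ppm/C = 4.4e-6 /C
Step 2: dL = 4.4e-6 * 91 * 1332
dL = 0.5333 um


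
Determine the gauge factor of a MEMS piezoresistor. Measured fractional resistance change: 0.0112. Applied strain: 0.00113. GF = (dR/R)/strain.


Step 1: Identify values.
dR/R = 0.0112, strain = 0.00113
Step 2: GF = (dR/R) / strain = 0.0112 / 0.00113
GF = 9.9


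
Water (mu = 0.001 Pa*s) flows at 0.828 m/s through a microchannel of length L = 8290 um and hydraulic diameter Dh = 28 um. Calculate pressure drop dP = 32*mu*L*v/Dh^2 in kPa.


Step 1: Convert to SI: L = 8290e-6 m, Dh = 28e-6 m
Step 2: dP = 32 * 0.001 * 8290e-6 * 0.828 / (28e-6)^2
Step 3: dP = 280168.16 Pa
Step 4: Convert to kPa: dP = 280.17 kPa


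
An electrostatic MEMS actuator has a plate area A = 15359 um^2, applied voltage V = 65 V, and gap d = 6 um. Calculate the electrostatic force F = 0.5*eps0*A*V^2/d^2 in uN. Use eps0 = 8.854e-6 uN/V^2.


Step 1: Identify parameters.
eps0 = 8.854e-6 uN/V^2, A = 15359 um^2, V = 65 V, d = 6 um
Step 2: Compute V^2 = 65^2 = 4225
Step 3: Compute d^2 = 6^2 = 36
Step 4: F = 0.5 * 8.854e-6 * 15359 * 4225 / 36
F = 7.98 uN


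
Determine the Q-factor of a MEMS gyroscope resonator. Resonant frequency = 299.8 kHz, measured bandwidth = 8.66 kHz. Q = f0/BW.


Step 1: Q = f0 / bandwidth
Step 2: Q = 299.8 / 8.66
Q = 34.6


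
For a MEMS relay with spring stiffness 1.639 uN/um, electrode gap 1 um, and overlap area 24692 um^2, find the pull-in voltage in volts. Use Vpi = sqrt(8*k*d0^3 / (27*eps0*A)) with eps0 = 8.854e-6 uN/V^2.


Step 1: Compute numerator: 8 * k * d0^3 = 8 * 1.639 * 1^3 = 13.112
Step 2: Compute denominator: 27 * eps0 * A = 27 * 8.854e-6 * 24692 = 5.90282
Step 3: Vpi = sqrt(13.112 / 5.90282)
Vpi = 1.49 V


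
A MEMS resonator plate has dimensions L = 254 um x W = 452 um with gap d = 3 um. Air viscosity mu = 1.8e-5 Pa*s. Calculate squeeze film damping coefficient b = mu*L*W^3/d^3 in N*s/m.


Step 1: Convert to SI.
L = 254e-6 m, W = 452e-6 m, d = 3e-6 m
Step 2: W^3 = (452e-6)^3 = 9.23e-11 m^3
Step 3: d^3 = (3e-6)^3 = 2.70e-17 m^3
Step 4: b = 1.8e-5 * 254e-6 * 9.23e-11 / 2.70e-17
b = 1.56e-02 N*s/m


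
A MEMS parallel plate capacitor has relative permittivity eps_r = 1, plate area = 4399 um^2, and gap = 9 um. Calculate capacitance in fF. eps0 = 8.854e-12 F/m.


Step 1: Convert area to m^2: A = 4399e-12 m^2
Step 2: Convert gap to m: d = 9e-6 m
Step 3: C = eps0 * eps_r * A / d
C = 8.854e-12 * 1 * 4399e-12 / 9e-6
Step 4: Convert to fF (multiply by 1e15).
C = 4.33 fF


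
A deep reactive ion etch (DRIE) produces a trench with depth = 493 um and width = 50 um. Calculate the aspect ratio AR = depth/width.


Step 1: AR = depth / width
Step 2: AR = 493 / 50
AR = 9.9


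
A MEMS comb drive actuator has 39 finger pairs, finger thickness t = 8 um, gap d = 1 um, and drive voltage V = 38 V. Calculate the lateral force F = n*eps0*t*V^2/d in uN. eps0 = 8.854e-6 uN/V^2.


Step 1: Parameters: n=39, eps0=8.854e-6 uN/V^2, t=8 um, V=38 V, d=1 um
Step 2: V^2 = 1444
Step 3: F = 39 * 8.854e-6 * 8 * 1444 / 1
F = 3.989 uN
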